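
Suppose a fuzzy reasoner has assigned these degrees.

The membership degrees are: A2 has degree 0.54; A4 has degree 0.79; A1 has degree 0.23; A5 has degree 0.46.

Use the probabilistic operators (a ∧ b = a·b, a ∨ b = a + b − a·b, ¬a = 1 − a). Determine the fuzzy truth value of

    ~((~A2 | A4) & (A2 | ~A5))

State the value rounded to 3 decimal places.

~A2 = 1 − 0.5400 = 0.4600
~A2 | A4 = a + b − a·b on (0.4600, 0.7900) = 0.8866
~A5 = 1 − 0.4600 = 0.5400
A2 | ~A5 = a + b − a·b on (0.5400, 0.5400) = 0.7884
(~A2 | A4) & (A2 | ~A5) = a·b on (0.8866, 0.7884) = 0.6990
~((~A2 | A4) & (A2 | ~A5)) = 1 − 0.6990 = 0.3010

0.301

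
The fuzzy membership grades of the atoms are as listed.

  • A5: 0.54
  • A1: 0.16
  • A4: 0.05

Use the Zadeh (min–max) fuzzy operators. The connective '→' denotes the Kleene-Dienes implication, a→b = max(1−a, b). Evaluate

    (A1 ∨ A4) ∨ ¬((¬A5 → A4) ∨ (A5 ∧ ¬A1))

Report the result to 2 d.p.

0.46

A1 ∨ A4 = max(a, b) on (0.16, 0.05) = 0.16
¬A5 = 1 − 0.54 = 0.46
¬A5 → A4  [Kleene-Dienes: max(1−a, b)] with a=0.46, b=0.05 → 0.54
¬A1 = 1 − 0.16 = 0.84
A5 ∧ ¬A1 = min(a, b) on (0.54, 0.84) = 0.54
(¬A5 → A4) ∨ (A5 ∧ ¬A1) = max(a, b) on (0.54, 0.54) = 0.54
¬((¬A5 → A4) ∨ (A5 ∧ ¬A1)) = 1 − 0.54 = 0.46
(A1 ∨ A4) ∨ ¬((¬A5 → A4) ∨ (A5 ∧ ¬A1)) = max(a, b) on (0.16, 0.46) = 0.46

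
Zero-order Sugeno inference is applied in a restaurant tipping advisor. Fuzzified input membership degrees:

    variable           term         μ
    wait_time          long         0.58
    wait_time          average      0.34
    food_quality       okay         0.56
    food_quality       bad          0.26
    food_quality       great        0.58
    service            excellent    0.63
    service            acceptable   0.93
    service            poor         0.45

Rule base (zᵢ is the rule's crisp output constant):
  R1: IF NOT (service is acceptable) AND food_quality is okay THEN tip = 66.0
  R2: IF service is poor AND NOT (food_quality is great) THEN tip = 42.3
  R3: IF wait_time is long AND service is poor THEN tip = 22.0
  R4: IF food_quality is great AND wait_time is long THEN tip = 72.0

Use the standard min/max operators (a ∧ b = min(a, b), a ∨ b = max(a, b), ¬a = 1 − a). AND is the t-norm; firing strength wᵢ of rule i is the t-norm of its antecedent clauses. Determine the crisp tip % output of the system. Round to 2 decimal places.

48.71

R1 (z=66.0): ¬acceptable=1−0.93=0.07, okay=0.56; AND[min(a, b)] → w = 0.07
R2 (z=42.3): poor=0.45, ¬great=1−0.58=0.42; AND[min(a, b)] → w = 0.42
R3 (z=22.0): long=0.58, poor=0.45; AND[min(a, b)] → w = 0.45
R4 (z=72.0): great=0.58, long=0.58; AND[min(a, b)] → w = 0.58
Weighted average = (0.07·66.0 + 0.42·42.3 + 0.45·22.0 + 0.58·72.0) / (0.07 + 0.42 + 0.45 + 0.58)
  = 74.0460 / 1.5200 = 48.71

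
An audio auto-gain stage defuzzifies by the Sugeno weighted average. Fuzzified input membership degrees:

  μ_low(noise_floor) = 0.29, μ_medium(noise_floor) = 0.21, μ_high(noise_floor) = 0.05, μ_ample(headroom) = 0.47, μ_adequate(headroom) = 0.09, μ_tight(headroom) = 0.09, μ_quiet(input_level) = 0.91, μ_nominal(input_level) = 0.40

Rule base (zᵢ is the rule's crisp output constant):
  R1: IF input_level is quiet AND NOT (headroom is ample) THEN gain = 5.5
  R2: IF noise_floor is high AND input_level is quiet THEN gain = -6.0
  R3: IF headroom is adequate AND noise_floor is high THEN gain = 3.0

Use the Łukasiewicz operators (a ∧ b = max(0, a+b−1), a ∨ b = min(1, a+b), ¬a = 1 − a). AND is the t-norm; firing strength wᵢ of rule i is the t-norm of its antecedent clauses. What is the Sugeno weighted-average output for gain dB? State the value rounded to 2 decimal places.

5.50

R1 (z=5.5): quiet=0.91, ¬ample=1−0.47=0.53; AND[max(0, a+b−1)] → w = 0.44
R2 (z=-6.0): high=0.05, quiet=0.91; AND[max(0, a+b−1)] → w = 0.00
R3 (z=3.0): adequate=0.09, high=0.05; AND[max(0, a+b−1)] → w = 0.00
Weighted average = (0.44·5.5 + 0.00·-6.0 + 0.00·3.0) / (0.44 + 0.00 + 0.00)
  = 2.4200 / 0.4400 = 5.50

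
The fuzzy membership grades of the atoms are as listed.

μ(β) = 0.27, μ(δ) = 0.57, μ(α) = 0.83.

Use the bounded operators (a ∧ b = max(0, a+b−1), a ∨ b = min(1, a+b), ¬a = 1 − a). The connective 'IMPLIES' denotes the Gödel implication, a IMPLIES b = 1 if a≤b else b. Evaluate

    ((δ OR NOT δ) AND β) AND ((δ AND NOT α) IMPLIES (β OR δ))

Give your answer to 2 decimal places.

0.27

NOT δ = 1 − 0.57 = 0.43
δ OR NOT δ = min(1, a+b) on (0.57, 0.43) = 1.00
(δ OR NOT δ) AND β = max(0, a+b−1) on (1.00, 0.27) = 0.27
NOT α = 1 − 0.83 = 0.17
δ AND NOT α = max(0, a+b−1) on (0.57, 0.17) = 0.00
β OR δ = min(1, a+b) on (0.27, 0.57) = 0.84
(δ AND NOT α) IMPLIES (β OR δ)  [Gödel: 1 if a≤b else b] with a=0.00, b=0.84 → 1.00
((δ OR NOT δ) AND β) AND ((δ AND NOT α) IMPLIES (β OR δ)) = max(0, a+b−1) on (0.27, 1.00) = 0.27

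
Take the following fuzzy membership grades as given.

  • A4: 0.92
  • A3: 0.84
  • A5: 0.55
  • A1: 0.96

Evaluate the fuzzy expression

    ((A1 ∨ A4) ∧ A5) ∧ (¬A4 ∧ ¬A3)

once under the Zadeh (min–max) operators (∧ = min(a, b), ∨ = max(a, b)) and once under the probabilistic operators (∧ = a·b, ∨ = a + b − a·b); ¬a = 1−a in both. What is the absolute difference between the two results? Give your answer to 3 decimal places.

Under Zadeh (min–max):
  A1 ∨ A4 = max(a, b) on (0.96, 0.92) = 0.96
  (A1 ∨ A4) ∧ A5 = min(a, b) on (0.96, 0.55) = 0.55
  ¬A4 = 1 − 0.92 = 0.08
  ¬A3 = 1 − 0.84 = 0.16
  ¬A4 ∧ ¬A3 = min(a, b) on (0.08, 0.16) = 0.08
  ((A1 ∨ A4) ∧ A5) ∧ (¬A4 ∧ ¬A3) = min(a, b) on (0.55, 0.08) = 0.08
  → value = 0.0800
Under probabilistic:
  A1 ∨ A4 = a + b − a·b on (0.9600, 0.9200) = 0.9968
  (A1 ∨ A4) ∧ A5 = a·b on (0.9968, 0.5500) = 0.5482
  ¬A4 = 1 − 0.9200 = 0.0800
  ¬A3 = 1 − 0.8400 = 0.1600
  ¬A4 ∧ ¬A3 = a·b on (0.0800, 0.1600) = 0.0128
  ((A1 ∨ A4) ∧ A5) ∧ (¬A4 ∧ ¬A3) = a·b on (0.5482, 0.0128) = 0.0070
  → value = 0.0070
|0.0800 − 0.0070| = 0.073

0.073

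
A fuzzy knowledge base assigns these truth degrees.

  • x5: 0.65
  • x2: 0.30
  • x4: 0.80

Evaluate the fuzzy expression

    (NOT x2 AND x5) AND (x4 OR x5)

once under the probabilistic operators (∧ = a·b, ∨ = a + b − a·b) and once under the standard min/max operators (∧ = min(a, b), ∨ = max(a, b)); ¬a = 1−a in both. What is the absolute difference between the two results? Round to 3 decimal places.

Under probabilistic:
  NOT x2 = 1 − 0.3000 = 0.7000
  NOT x2 AND x5 = a·b on (0.7000, 0.6500) = 0.4550
  x4 OR x5 = a + b − a·b on (0.8000, 0.6500) = 0.9300
  (NOT x2 AND x5) AND (x4 OR x5) = a·b on (0.4550, 0.9300) = 0.4232
  → value = 0.4232
Under standard min/max:
  NOT x2 = 1 − 0.30 = 0.70
  NOT x2 AND x5 = min(a, b) on (0.70, 0.65) = 0.65
  x4 OR x5 = max(a, b) on (0.80, 0.65) = 0.80
  (NOT x2 AND x5) AND (x4 OR x5) = min(a, b) on (0.65, 0.80) = 0.65
  → value = 0.6500
|0.4232 − 0.6500| = 0.227

0.227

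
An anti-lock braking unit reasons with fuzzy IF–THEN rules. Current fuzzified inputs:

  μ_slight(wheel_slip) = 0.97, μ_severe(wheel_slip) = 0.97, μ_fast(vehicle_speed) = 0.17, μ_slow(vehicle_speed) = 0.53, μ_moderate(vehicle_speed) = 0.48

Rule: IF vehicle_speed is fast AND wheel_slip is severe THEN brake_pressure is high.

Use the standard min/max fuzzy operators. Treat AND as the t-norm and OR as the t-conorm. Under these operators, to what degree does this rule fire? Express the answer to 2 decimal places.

0.17

firing strength: fast=0.17, severe=0.97; AND[min(a, b)] → w = 0.17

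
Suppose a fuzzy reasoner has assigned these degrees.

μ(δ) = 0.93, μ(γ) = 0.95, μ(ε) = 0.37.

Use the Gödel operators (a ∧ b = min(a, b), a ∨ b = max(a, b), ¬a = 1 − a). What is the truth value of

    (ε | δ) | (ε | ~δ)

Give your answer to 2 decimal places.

ε | δ = max(a, b) on (0.37, 0.93) = 0.93
~δ = 1 − 0.93 = 0.07
ε | ~δ = max(a, b) on (0.37, 0.07) = 0.37
(ε | δ) | (ε | ~δ) = max(a, b) on (0.93, 0.37) = 0.93

0.93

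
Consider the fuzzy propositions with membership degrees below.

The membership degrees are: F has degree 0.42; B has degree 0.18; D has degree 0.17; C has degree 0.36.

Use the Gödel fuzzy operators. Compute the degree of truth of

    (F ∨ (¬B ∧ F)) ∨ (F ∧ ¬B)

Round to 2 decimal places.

¬B = 1 − 0.18 = 0.82
¬B ∧ F = min(a, b) on (0.82, 0.42) = 0.42
F ∨ (¬B ∧ F) = max(a, b) on (0.42, 0.42) = 0.42
¬B = 1 − 0.18 = 0.82
F ∧ ¬B = min(a, b) on (0.42, 0.82) = 0.42
(F ∨ (¬B ∧ F)) ∨ (F ∧ ¬B) = max(a, b) on (0.42, 0.42) = 0.42

0.42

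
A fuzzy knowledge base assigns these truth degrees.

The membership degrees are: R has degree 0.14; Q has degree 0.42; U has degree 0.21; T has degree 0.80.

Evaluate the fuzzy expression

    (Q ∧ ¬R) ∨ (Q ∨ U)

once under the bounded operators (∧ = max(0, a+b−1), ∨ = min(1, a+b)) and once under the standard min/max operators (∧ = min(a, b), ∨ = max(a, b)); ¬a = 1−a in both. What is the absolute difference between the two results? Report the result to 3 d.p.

Under bounded:
  ¬R = 1 − 0.14 = 0.86
  Q ∧ ¬R = max(0, a+b−1) on (0.42, 0.86) = 0.28
  Q ∨ U = min(1, a+b) on (0.42, 0.21) = 0.63
  (Q ∧ ¬R) ∨ (Q ∨ U) = min(1, a+b) on (0.28, 0.63) = 0.91
  → value = 0.9100
Under standard min/max:
  ¬R = 1 − 0.14 = 0.86
  Q ∧ ¬R = min(a, b) on (0.42, 0.86) = 0.42
  Q ∨ U = max(a, b) on (0.42, 0.21) = 0.42
  (Q ∧ ¬R) ∨ (Q ∨ U) = max(a, b) on (0.42, 0.42) = 0.42
  → value = 0.4200
|0.9100 − 0.4200| = 0.490

0.490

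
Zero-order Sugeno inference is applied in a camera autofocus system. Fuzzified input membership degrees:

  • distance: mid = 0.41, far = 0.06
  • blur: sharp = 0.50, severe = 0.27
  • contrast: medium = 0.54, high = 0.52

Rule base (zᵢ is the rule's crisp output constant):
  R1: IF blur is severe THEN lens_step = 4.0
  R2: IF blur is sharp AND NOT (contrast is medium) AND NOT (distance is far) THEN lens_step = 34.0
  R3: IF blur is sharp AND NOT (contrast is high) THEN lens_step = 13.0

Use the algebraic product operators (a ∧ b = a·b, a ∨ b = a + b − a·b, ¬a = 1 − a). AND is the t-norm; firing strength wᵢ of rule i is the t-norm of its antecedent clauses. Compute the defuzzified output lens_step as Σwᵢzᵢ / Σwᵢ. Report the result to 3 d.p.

15.906

R1 (z=4.0): severe=0.27 → w = 0.2700
R2 (z=34.0): sharp=0.50, ¬medium=1−0.54=0.46, ¬far=1−0.06=0.94; AND[a·b] → w = 0.2162
R3 (z=13.0): sharp=0.50, ¬high=1−0.52=0.48; AND[a·b] → w = 0.2400
Weighted average = (0.2700·4.0 + 0.2162·34.0 + 0.2400·13.0) / (0.2700 + 0.2162 + 0.2400)
  = 11.5508 / 0.7262 = 15.906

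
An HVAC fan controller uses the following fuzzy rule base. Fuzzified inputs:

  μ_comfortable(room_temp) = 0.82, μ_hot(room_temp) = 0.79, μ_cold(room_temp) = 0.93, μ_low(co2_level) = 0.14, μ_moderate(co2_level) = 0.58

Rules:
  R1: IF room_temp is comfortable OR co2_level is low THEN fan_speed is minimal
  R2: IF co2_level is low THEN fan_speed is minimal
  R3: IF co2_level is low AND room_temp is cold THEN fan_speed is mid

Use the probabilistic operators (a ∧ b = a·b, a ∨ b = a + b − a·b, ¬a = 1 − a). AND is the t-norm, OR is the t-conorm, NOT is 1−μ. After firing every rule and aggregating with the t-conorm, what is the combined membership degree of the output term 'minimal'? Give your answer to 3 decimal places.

R1: comfortable=0.82, low=0.14; OR[a + b − a·b] → w = 0.8452
R2: low=0.14 → w = 0.1400
R3: low=0.14, cold=0.93; AND[a·b] → w = 0.1302
Rules with consequent 'minimal': {R1, R2} → strengths 0.8452, 0.1400
Aggregate via t-conorm [a + b − a·b]: 0.8669

0.867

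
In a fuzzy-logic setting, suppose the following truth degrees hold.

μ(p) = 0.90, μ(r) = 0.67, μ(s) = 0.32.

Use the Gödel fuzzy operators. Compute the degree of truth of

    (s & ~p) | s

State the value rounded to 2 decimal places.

0.32

~p = 1 − 0.90 = 0.10
s & ~p = min(a, b) on (0.32, 0.10) = 0.10
(s & ~p) | s = max(a, b) on (0.10, 0.32) = 0.32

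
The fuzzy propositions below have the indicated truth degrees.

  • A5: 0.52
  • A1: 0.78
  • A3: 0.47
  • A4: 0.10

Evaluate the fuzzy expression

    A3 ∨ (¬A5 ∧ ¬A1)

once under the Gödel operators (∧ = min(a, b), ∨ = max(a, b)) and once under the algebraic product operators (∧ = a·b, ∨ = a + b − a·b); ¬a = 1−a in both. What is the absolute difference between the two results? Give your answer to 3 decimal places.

Under Gödel:
  ¬A5 = 1 − 0.52 = 0.48
  ¬A1 = 1 − 0.78 = 0.22
  ¬A5 ∧ ¬A1 = min(a, b) on (0.48, 0.22) = 0.22
  A3 ∨ (¬A5 ∧ ¬A1) = max(a, b) on (0.47, 0.22) = 0.47
  → value = 0.4700
Under algebraic product:
  ¬A5 = 1 − 0.5200 = 0.4800
  ¬A1 = 1 − 0.7800 = 0.2200
  ¬A5 ∧ ¬A1 = a·b on (0.4800, 0.2200) = 0.1056
  A3 ∨ (¬A5 ∧ ¬A1) = a + b − a·b on (0.4700, 0.1056) = 0.5260
  → value = 0.5260
|0.4700 − 0.5260| = 0.056

0.056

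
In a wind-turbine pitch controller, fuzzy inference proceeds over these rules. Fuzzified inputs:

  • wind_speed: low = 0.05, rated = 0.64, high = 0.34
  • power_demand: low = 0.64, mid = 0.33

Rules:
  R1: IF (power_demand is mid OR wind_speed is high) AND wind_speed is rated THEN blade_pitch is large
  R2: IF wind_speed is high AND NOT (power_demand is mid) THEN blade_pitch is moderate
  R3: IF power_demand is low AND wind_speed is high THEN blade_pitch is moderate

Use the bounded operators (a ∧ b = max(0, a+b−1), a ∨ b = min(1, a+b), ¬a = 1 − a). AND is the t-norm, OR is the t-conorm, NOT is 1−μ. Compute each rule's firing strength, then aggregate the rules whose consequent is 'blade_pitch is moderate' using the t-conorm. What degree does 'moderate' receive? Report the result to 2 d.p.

R1: (mid=0.33 OR high=0.34) = 0.67; AND[max(0, a+b−1)] with rated=0.64 → w = 0.31
R2: high=0.34, ¬mid=1−0.33=0.67; AND[max(0, a+b−1)] → w = 0.01
R3: low=0.64, high=0.34; AND[max(0, a+b−1)] → w = 0.00
Rules with consequent 'moderate': {R2, R3} → strengths 0.01, 0.00
Aggregate via t-conorm [min(1, a+b)]: 0.01

0.01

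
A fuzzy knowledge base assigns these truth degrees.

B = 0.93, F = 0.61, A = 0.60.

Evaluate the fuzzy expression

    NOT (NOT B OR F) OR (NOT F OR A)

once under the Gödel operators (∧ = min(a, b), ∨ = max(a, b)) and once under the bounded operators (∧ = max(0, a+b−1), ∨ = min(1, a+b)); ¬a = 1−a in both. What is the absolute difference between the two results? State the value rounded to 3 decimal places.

0.400

Under Gödel:
  NOT B = 1 − 0.93 = 0.07
  NOT B OR F = max(a, b) on (0.07, 0.61) = 0.61
  NOT (NOT B OR F) = 1 − 0.61 = 0.39
  NOT F = 1 − 0.61 = 0.39
  NOT F OR A = max(a, b) on (0.39, 0.60) = 0.60
  NOT (NOT B OR F) OR (NOT F OR A) = max(a, b) on (0.39, 0.60) = 0.60
  → value = 0.6000
Under bounded:
  NOT B = 1 − 0.93 = 0.07
  NOT B OR F = min(1, a+b) on (0.07, 0.61) = 0.68
  NOT (NOT B OR F) = 1 − 0.68 = 0.32
  NOT F = 1 − 0.61 = 0.39
  NOT F OR A = min(1, a+b) on (0.39, 0.60) = 0.99
  NOT (NOT B OR F) OR (NOT F OR A) = min(1, a+b) on (0.32, 0.99) = 1.00
  → value = 1.0000
|0.6000 − 1.0000| = 0.400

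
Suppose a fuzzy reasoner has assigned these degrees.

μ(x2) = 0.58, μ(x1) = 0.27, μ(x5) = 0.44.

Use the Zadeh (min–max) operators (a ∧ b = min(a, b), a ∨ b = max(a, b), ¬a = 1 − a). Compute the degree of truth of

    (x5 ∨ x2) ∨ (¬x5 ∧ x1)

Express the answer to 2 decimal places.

0.58

x5 ∨ x2 = max(a, b) on (0.44, 0.58) = 0.58
¬x5 = 1 − 0.44 = 0.56
¬x5 ∧ x1 = min(a, b) on (0.56, 0.27) = 0.27
(x5 ∨ x2) ∨ (¬x5 ∧ x1) = max(a, b) on (0.58, 0.27) = 0.58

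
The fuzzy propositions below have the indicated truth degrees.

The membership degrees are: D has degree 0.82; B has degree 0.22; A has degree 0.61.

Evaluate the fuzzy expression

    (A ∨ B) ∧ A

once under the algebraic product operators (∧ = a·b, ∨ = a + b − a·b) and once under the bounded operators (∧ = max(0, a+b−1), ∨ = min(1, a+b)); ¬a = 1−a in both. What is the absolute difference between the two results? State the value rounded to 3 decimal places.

Under algebraic product:
  A ∨ B = a + b − a·b on (0.6100, 0.2200) = 0.6958
  (A ∨ B) ∧ A = a·b on (0.6958, 0.6100) = 0.4244
  → value = 0.4244
Under bounded:
  A ∨ B = min(1, a+b) on (0.61, 0.22) = 0.83
  (A ∨ B) ∧ A = max(0, a+b−1) on (0.83, 0.61) = 0.44
  → value = 0.4400
|0.4244 − 0.4400| = 0.016

0.016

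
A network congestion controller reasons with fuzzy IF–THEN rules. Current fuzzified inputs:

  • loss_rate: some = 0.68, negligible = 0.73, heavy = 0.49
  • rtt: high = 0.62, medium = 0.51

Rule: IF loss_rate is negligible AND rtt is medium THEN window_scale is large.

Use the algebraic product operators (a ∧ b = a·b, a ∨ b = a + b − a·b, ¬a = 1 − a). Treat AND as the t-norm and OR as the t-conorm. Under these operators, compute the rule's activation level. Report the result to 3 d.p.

0.372

firing strength: negligible=0.73, medium=0.51; AND[a·b] → w = 0.3723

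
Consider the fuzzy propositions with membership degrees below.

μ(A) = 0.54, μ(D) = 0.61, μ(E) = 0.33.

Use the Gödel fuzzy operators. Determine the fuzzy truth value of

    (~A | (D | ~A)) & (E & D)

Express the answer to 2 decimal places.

0.33

~A = 1 − 0.54 = 0.46
~A = 1 − 0.54 = 0.46
D | ~A = max(a, b) on (0.61, 0.46) = 0.61
~A | (D | ~A) = max(a, b) on (0.46, 0.61) = 0.61
E & D = min(a, b) on (0.33, 0.61) = 0.33
(~A | (D | ~A)) & (E & D) = min(a, b) on (0.61, 0.33) = 0.33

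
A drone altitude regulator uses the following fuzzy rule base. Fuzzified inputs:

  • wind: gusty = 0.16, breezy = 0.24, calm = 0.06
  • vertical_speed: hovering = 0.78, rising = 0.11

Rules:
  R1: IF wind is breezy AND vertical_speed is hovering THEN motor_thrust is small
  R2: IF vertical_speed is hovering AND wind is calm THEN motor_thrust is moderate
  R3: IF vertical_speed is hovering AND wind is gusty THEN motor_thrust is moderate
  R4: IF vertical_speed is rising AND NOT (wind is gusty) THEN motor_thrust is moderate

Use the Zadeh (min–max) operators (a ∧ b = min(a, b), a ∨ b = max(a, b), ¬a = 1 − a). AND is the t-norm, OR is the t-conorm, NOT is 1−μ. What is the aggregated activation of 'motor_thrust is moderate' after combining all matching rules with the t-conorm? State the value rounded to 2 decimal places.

0.16

R1: breezy=0.24, hovering=0.78; AND[min(a, b)] → w = 0.24
R2: hovering=0.78, calm=0.06; AND[min(a, b)] → w = 0.06
R3: hovering=0.78, gusty=0.16; AND[min(a, b)] → w = 0.16
R4: rising=0.11, ¬gusty=1−0.16=0.84; AND[min(a, b)] → w = 0.11
Rules with consequent 'moderate': {R2, R3, R4} → strengths 0.06, 0.16, 0.11
Aggregate via t-conorm [max(a, b)]: 0.16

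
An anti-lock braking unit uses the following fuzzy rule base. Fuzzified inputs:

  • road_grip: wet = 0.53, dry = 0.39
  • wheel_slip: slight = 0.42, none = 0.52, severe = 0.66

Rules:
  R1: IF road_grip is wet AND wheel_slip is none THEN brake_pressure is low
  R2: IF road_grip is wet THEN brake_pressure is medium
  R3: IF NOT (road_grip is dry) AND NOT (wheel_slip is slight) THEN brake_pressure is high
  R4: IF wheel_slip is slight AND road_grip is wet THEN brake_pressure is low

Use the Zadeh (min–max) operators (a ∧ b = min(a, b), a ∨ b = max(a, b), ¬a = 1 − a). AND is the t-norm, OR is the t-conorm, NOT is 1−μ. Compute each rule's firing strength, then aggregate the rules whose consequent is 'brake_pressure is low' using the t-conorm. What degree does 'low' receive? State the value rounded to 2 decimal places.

0.52

R1: wet=0.53, none=0.52; AND[min(a, b)] → w = 0.52
R2: wet=0.53 → w = 0.53
R3: ¬dry=1−0.39=0.61, ¬slight=1−0.42=0.58; AND[min(a, b)] → w = 0.58
R4: slight=0.42, wet=0.53; AND[min(a, b)] → w = 0.42
Rules with consequent 'low': {R1, R4} → strengths 0.52, 0.42
Aggregate via t-conorm [max(a, b)]: 0.52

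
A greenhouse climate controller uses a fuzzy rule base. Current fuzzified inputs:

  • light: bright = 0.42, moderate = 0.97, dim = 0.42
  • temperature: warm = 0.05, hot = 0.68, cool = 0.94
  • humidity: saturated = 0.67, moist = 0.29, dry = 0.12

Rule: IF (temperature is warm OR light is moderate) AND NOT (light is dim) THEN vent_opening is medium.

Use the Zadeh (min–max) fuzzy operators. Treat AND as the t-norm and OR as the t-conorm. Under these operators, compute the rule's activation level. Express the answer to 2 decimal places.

0.58

firing strength: (warm=0.05 OR moderate=0.97) = 0.97; AND[min(a, b)] with ¬dim=1−0.42=0.58 → w = 0.58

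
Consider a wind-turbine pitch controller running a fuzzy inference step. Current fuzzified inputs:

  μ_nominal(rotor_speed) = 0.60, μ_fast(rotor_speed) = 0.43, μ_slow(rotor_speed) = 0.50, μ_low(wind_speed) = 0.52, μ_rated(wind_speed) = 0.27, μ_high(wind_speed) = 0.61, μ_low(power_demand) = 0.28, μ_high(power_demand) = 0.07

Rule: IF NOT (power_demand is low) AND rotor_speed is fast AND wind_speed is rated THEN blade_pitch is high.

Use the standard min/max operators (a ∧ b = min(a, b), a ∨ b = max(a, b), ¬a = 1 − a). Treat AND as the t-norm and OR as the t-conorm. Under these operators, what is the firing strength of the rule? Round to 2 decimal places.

0.27

firing strength: ¬low=1−0.28=0.72, fast=0.43, rated=0.27; AND[min(a, b)] → w = 0.27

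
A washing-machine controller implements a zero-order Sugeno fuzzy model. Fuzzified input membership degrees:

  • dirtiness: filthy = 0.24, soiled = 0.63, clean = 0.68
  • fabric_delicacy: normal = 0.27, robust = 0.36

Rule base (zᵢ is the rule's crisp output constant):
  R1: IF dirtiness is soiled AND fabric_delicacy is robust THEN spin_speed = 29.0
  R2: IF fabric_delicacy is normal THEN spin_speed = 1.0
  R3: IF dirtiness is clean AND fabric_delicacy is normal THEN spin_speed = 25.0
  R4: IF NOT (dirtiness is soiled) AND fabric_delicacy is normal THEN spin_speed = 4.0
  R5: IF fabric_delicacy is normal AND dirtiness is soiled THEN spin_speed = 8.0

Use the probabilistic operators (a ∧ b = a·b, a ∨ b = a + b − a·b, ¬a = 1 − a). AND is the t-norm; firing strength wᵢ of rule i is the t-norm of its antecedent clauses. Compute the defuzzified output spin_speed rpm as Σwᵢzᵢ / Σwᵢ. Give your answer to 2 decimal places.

13.89

R1 (z=29.0): soiled=0.63, robust=0.36; AND[a·b] → w = 0.2268
R2 (z=1.0): normal=0.27 → w = 0.2700
R3 (z=25.0): clean=0.68, normal=0.27; AND[a·b] → w = 0.1836
R4 (z=4.0): ¬soiled=1−0.63=0.37, normal=0.27; AND[a·b] → w = 0.0999
R5 (z=8.0): normal=0.27, soiled=0.63; AND[a·b] → w = 0.1701
Weighted average = (0.2268·29.0 + 0.2700·1.0 + 0.1836·25.0 + 0.0999·4.0 + 0.1701·8.0) / (0.2268 + 0.2700 + 0.1836 + 0.0999 + 0.1701)
  = 13.1976 / 0.9504 = 13.89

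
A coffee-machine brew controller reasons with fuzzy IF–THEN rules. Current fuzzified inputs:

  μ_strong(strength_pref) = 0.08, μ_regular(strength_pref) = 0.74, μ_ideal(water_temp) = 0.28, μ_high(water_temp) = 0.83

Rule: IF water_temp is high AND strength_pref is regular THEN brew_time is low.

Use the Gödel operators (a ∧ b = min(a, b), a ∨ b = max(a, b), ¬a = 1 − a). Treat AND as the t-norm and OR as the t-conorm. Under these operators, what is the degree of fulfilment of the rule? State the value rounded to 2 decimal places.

firing strength: high=0.83, regular=0.74; AND[min(a, b)] → w = 0.74

0.74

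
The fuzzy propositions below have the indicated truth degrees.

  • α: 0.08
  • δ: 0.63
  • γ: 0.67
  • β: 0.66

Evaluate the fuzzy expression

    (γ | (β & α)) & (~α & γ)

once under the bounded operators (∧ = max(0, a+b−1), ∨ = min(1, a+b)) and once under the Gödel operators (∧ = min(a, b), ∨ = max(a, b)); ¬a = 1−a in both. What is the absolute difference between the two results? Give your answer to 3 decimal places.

0.410

Under bounded:
  β & α = max(0, a+b−1) on (0.66, 0.08) = 0.00
  γ | (β & α) = min(1, a+b) on (0.67, 0.00) = 0.67
  ~α = 1 − 0.08 = 0.92
  ~α & γ = max(0, a+b−1) on (0.92, 0.67) = 0.59
  (γ | (β & α)) & (~α & γ) = max(0, a+b−1) on (0.67, 0.59) = 0.26
  → value = 0.2600
Under Gödel:
  β & α = min(a, b) on (0.66, 0.08) = 0.08
  γ | (β & α) = max(a, b) on (0.67, 0.08) = 0.67
  ~α = 1 − 0.08 = 0.92
  ~α & γ = min(a, b) on (0.92, 0.67) = 0.67
  (γ | (β & α)) & (~α & γ) = min(a, b) on (0.67, 0.67) = 0.67
  → value = 0.6700
|0.2600 − 0.6700| = 0.410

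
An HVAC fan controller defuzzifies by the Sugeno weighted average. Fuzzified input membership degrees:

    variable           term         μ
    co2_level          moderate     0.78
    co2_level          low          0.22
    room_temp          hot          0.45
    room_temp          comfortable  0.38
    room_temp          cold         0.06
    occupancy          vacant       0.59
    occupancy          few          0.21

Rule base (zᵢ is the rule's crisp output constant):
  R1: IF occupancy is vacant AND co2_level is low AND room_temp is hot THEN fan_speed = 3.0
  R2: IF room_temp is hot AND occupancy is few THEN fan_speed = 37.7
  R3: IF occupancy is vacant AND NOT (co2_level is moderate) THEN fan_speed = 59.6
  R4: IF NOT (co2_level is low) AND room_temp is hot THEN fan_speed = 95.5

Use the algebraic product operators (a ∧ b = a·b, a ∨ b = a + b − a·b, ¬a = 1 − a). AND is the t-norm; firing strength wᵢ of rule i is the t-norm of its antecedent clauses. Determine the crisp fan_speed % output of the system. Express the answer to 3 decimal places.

71.002

R1 (z=3.0): vacant=0.59, low=0.22, hot=0.45; AND[a·b] → w = 0.0584
R2 (z=37.7): hot=0.45, few=0.21; AND[a·b] → w = 0.0945
R3 (z=59.6): vacant=0.59, ¬moderate=1−0.78=0.22; AND[a·b] → w = 0.1298
R4 (z=95.5): ¬low=1−0.22=0.78, hot=0.45; AND[a·b] → w = 0.3510
Weighted average = (0.0584·3.0 + 0.0945·37.7 + 0.1298·59.6 + 0.3510·95.5) / (0.0584 + 0.0945 + 0.1298 + 0.3510)
  = 44.9945 / 0.6337 = 71.002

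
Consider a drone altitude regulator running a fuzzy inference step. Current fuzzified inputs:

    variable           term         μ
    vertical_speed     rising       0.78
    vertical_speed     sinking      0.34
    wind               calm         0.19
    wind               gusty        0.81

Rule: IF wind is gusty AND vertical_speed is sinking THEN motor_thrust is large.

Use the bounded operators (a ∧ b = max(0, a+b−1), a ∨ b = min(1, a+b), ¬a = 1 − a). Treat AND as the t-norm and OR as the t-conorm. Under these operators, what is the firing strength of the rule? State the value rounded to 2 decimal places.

0.15

firing strength: gusty=0.81, sinking=0.34; AND[max(0, a+b−1)] → w = 0.15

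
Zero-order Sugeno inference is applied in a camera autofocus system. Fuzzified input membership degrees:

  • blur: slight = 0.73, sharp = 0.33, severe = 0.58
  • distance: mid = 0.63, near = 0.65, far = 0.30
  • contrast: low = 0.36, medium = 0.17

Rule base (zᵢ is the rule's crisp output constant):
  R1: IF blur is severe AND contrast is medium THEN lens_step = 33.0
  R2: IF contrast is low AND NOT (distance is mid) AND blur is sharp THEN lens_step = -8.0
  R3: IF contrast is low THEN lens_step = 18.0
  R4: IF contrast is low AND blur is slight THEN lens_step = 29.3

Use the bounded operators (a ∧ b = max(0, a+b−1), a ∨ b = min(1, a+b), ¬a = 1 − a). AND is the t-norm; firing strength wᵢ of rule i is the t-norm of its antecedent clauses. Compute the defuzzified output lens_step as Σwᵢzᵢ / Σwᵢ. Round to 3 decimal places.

R1 (z=33.0): severe=0.58, medium=0.17; AND[max(0, a+b−1)] → w = 0.00
R2 (z=-8.0): low=0.36, ¬mid=1−0.63=0.37, sharp=0.33; AND[max(0, a+b−1)] → w = 0.00
R3 (z=18.0): low=0.36 → w = 0.36
R4 (z=29.3): low=0.36, slight=0.73; AND[max(0, a+b−1)] → w = 0.09
Weighted average = (0.00·33.0 + 0.00·-8.0 + 0.36·18.0 + 0.09·29.3) / (0.00 + 0.00 + 0.36 + 0.09)
  = 9.1170 / 0.4500 = 20.260

20.260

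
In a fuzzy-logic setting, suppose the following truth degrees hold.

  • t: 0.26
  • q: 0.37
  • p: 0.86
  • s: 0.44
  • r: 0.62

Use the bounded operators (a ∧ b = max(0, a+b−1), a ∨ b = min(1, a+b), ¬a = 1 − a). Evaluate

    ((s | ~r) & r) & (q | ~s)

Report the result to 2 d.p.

0.37

~r = 1 − 0.62 = 0.38
s | ~r = min(1, a+b) on (0.44, 0.38) = 0.82
(s | ~r) & r = max(0, a+b−1) on (0.82, 0.62) = 0.44
~s = 1 − 0.44 = 0.56
q | ~s = min(1, a+b) on (0.37, 0.56) = 0.93
((s | ~r) & r) & (q | ~s) = max(0, a+b−1) on (0.44, 0.93) = 0.37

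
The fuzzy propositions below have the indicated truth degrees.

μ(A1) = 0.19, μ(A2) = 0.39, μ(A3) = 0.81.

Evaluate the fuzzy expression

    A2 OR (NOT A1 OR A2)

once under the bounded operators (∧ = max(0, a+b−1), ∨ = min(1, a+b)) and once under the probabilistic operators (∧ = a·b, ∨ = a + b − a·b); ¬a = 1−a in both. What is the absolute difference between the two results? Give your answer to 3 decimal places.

Under bounded:
  NOT A1 = 1 − 0.19 = 0.81
  NOT A1 OR A2 = min(1, a+b) on (0.81, 0.39) = 1.00
  A2 OR (NOT A1 OR A2) = min(1, a+b) on (0.39, 1.00) = 1.00
  → value = 1.0000
Under probabilistic:
  NOT A1 = 1 − 0.1900 = 0.8100
  NOT A1 OR A2 = a + b − a·b on (0.8100, 0.3900) = 0.8841
  A2 OR (NOT A1 OR A2) = a + b − a·b on (0.3900, 0.8841) = 0.9293
  → value = 0.9293
|1.0000 − 0.9293| = 0.071

0.071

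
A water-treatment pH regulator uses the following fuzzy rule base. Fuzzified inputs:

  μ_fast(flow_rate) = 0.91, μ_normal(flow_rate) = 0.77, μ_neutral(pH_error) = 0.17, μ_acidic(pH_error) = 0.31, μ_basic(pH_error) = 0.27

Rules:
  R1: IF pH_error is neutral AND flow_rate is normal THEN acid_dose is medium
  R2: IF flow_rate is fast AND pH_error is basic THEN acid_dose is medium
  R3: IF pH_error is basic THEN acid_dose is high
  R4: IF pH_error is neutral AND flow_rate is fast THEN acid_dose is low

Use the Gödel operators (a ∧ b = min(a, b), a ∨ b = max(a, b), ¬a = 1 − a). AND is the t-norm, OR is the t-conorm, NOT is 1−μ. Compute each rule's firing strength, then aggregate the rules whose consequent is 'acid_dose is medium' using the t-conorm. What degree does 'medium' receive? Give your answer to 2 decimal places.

0.27

R1: neutral=0.17, normal=0.77; AND[min(a, b)] → w = 0.17
R2: fast=0.91, basic=0.27; AND[min(a, b)] → w = 0.27
R3: basic=0.27 → w = 0.27
R4: neutral=0.17, fast=0.91; AND[min(a, b)] → w = 0.17
Rules with consequent 'medium': {R1, R2} → strengths 0.17, 0.27
Aggregate via t-conorm [max(a, b)]: 0.27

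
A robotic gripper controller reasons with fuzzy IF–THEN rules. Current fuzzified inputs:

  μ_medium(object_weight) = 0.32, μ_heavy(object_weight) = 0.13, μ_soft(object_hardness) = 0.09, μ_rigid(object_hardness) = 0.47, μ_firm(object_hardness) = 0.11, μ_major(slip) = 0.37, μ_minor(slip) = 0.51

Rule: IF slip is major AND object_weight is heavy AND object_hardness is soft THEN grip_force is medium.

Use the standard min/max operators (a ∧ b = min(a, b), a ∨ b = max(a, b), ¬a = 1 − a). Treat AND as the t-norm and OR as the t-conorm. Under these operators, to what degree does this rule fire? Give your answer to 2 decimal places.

firing strength: major=0.37, heavy=0.13, soft=0.09; AND[min(a, b)] → w = 0.09

0.09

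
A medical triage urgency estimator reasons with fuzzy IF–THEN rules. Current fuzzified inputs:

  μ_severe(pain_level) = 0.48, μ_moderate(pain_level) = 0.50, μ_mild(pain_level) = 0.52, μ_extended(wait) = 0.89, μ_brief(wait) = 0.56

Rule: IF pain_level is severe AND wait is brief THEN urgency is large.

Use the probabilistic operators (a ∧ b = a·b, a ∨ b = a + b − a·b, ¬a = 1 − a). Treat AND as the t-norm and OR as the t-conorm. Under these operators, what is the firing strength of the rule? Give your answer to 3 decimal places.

0.269

firing strength: severe=0.48, brief=0.56; AND[a·b] → w = 0.2688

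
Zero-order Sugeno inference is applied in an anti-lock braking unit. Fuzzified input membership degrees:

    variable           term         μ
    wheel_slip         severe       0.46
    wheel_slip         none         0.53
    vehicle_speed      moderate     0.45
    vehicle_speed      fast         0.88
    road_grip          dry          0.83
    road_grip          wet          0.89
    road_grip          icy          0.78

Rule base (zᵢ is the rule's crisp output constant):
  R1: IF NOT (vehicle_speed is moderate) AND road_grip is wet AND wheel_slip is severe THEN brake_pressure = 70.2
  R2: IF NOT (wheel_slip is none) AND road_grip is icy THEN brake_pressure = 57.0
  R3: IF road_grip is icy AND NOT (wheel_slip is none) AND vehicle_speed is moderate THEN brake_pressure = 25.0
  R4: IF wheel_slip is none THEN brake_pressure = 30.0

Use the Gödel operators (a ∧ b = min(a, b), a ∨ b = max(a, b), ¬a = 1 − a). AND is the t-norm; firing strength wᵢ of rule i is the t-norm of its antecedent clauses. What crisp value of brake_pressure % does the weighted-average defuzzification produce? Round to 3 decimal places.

45.148

R1 (z=70.2): ¬moderate=1−0.45=0.55, wet=0.89, severe=0.46; AND[min(a, b)] → w = 0.46
R2 (z=57.0): ¬none=1−0.53=0.47, icy=0.78; AND[min(a, b)] → w = 0.47
R3 (z=25.0): icy=0.78, ¬none=1−0.53=0.47, moderate=0.45; AND[min(a, b)] → w = 0.45
R4 (z=30.0): none=0.53 → w = 0.53
Weighted average = (0.46·70.2 + 0.47·57.0 + 0.45·25.0 + 0.53·30.0) / (0.46 + 0.47 + 0.45 + 0.53)
  = 86.2320 / 1.9100 = 45.148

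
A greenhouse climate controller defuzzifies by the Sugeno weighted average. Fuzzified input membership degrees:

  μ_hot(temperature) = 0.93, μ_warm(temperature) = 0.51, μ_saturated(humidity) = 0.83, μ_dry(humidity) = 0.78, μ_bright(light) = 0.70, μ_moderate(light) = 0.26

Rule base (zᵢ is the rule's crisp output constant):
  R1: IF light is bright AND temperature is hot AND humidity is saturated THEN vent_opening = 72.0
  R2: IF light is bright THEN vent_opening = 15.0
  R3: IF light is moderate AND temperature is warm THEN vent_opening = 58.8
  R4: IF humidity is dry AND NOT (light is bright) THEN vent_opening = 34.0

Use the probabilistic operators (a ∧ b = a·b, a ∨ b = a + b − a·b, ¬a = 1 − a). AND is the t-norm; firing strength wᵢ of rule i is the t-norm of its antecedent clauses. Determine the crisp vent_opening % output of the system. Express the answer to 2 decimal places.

40.55

R1 (z=72.0): bright=0.70, hot=0.93, saturated=0.83; AND[a·b] → w = 0.5403
R2 (z=15.0): bright=0.70 → w = 0.7000
R3 (z=58.8): moderate=0.26, warm=0.51; AND[a·b] → w = 0.1326
R4 (z=34.0): dry=0.78, ¬bright=1−0.70=0.30; AND[a·b] → w = 0.2340
Weighted average = (0.5403·72.0 + 0.7000·15.0 + 0.1326·58.8 + 0.2340·34.0) / (0.5403 + 0.7000 + 0.1326 + 0.2340)
  = 65.1566 / 1.6069 = 40.55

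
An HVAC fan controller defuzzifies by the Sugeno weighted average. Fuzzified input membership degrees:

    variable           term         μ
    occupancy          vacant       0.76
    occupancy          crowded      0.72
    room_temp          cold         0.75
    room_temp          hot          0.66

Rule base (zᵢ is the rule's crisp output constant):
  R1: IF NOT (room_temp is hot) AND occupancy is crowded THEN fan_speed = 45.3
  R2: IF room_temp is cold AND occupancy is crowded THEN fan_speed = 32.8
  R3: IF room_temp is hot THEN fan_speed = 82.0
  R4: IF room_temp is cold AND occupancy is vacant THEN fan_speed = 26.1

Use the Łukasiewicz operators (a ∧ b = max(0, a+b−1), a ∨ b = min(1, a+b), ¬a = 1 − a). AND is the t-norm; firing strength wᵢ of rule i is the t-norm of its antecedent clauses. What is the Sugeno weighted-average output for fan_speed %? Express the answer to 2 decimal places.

50.33

R1 (z=45.3): ¬hot=1−0.66=0.34, crowded=0.72; AND[max(0, a+b−1)] → w = 0.06
R2 (z=32.8): cold=0.75, crowded=0.72; AND[max(0, a+b−1)] → w = 0.47
R3 (z=82.0): hot=0.66 → w = 0.66
R4 (z=26.1): cold=0.75, vacant=0.76; AND[max(0, a+b−1)] → w = 0.51
Weighted average = (0.06·45.3 + 0.47·32.8 + 0.66·82.0 + 0.51·26.1) / (0.06 + 0.47 + 0.66 + 0.51)
  = 85.5650 / 1.7000 = 50.33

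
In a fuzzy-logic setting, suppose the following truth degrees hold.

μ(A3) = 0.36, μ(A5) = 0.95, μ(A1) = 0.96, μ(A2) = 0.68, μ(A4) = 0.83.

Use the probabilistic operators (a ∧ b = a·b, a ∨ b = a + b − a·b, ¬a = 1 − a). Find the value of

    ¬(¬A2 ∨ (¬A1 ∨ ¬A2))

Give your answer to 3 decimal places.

¬A2 = 1 − 0.6800 = 0.3200
¬A1 = 1 − 0.9600 = 0.0400
¬A2 = 1 − 0.6800 = 0.3200
¬A1 ∨ ¬A2 = a + b − a·b on (0.0400, 0.3200) = 0.3472
¬A2 ∨ (¬A1 ∨ ¬A2) = a + b − a·b on (0.3200, 0.3472) = 0.5561
¬(¬A2 ∨ (¬A1 ∨ ¬A2)) = 1 − 0.5561 = 0.4439

0.444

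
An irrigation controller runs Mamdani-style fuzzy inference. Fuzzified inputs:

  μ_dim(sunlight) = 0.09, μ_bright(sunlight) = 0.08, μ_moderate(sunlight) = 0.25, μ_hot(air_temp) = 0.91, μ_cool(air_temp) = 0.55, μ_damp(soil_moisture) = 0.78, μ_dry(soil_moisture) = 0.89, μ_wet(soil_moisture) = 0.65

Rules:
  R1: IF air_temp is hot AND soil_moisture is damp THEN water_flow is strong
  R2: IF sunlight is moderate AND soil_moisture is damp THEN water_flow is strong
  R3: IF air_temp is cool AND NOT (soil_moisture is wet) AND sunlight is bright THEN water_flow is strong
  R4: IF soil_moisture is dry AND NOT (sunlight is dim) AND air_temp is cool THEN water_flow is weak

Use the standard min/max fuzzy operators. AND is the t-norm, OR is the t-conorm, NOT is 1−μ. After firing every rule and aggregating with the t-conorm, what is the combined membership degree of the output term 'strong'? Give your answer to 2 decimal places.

0.78

R1: hot=0.91, damp=0.78; AND[min(a, b)] → w = 0.78
R2: moderate=0.25, damp=0.78; AND[min(a, b)] → w = 0.25
R3: cool=0.55, ¬wet=1−0.65=0.35, bright=0.08; AND[min(a, b)] → w = 0.08
R4: dry=0.89, ¬dim=1−0.09=0.91, cool=0.55; AND[min(a, b)] → w = 0.55
Rules with consequent 'strong': {R1, R2, R3} → strengths 0.78, 0.25, 0.08
Aggregate via t-conorm [max(a, b)]: 0.78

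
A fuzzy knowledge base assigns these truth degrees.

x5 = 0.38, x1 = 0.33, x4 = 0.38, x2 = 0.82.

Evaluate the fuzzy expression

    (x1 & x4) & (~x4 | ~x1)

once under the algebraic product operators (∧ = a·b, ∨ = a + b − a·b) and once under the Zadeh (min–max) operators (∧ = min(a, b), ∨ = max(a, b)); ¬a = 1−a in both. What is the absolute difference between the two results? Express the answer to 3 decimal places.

Under algebraic product:
  x1 & x4 = a·b on (0.3300, 0.3800) = 0.1254
  ~x4 = 1 − 0.3800 = 0.6200
  ~x1 = 1 − 0.3300 = 0.6700
  ~x4 | ~x1 = a + b − a·b on (0.6200, 0.6700) = 0.8746
  (x1 & x4) & (~x4 | ~x1) = a·b on (0.1254, 0.8746) = 0.1097
  → value = 0.1097
Under Zadeh (min–max):
  x1 & x4 = min(a, b) on (0.33, 0.38) = 0.33
  ~x4 = 1 − 0.38 = 0.62
  ~x1 = 1 − 0.33 = 0.67
  ~x4 | ~x1 = max(a, b) on (0.62, 0.67) = 0.67
  (x1 & x4) & (~x4 | ~x1) = min(a, b) on (0.33, 0.67) = 0.33
  → value = 0.3300
|0.1097 − 0.3300| = 0.220

0.220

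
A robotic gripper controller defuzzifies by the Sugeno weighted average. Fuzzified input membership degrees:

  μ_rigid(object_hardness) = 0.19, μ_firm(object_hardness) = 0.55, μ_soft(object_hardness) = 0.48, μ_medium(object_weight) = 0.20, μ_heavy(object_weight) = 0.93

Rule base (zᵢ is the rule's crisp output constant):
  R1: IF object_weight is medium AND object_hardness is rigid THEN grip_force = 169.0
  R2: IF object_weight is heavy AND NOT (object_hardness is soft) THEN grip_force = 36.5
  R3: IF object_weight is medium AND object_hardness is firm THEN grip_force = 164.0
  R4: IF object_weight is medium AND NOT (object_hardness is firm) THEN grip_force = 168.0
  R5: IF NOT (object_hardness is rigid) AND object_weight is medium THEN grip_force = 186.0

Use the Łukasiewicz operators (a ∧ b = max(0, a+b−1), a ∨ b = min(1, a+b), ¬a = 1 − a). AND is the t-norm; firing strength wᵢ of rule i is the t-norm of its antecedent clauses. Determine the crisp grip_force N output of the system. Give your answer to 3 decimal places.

39.750

R1 (z=169.0): medium=0.20, rigid=0.19; AND[max(0, a+b−1)] → w = 0.00
R2 (z=36.5): heavy=0.93, ¬soft=1−0.48=0.52; AND[max(0, a+b−1)] → w = 0.45
R3 (z=164.0): medium=0.20, firm=0.55; AND[max(0, a+b−1)] → w = 0.00
R4 (z=168.0): medium=0.20, ¬firm=1−0.55=0.45; AND[max(0, a+b−1)] → w = 0.00
R5 (z=186.0): ¬rigid=1−0.19=0.81, medium=0.20; AND[max(0, a+b−1)] → w = 0.01
Weighted average = (0.00·169.0 + 0.45·36.5 + 0.00·164.0 + 0.00·168.0 + 0.01·186.0) / (0.00 + 0.45 + 0.00 + 0.00 + 0.01)
  = 18.2850 / 0.4600 = 39.750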